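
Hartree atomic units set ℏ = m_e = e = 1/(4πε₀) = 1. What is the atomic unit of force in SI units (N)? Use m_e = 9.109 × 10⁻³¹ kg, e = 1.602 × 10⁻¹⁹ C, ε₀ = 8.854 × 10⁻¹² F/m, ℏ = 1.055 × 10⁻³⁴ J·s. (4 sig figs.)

Dimensional analysis gives F_au = E_h/a₀ = m_e²e⁶/((4πε₀)³ℏ⁴).
E_h = 4.354 × 10⁻¹⁸ J
a₀ = 5.297 × 10⁻¹¹ m
E_h/a₀ = 8.220 × 10⁻⁸ N

8.220 × 10⁻⁸ N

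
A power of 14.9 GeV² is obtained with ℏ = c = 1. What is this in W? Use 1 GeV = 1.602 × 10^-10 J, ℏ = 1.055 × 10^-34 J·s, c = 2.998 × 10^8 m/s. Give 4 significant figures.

Power is [E]/[T] = [E]²/ℏ.
1 GeV² → 1/ℏ × (1 GeV in J)² = 2.433 × 10^14 W.
Result: 14.9 × 2.433 × 10^14 = 3.625 × 10^15 W.

3.625 × 10^15 W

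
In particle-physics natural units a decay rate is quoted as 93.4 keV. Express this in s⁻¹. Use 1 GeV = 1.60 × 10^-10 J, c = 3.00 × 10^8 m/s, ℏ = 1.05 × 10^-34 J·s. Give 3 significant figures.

A rate is [E]/ℏ; divide by ℏ.
1 GeV → 1/ℏ × (1 GeV in J) = 1.52 × 10^24 s⁻¹.
Convert the energy scale: 93.4 keV = 9.34 × 10^-5 GeV.
Result: 9.34 × 10^-5 × 1.52 × 10^24 = 1.42 × 10^20 s⁻¹.

1.42 × 10^20 s⁻¹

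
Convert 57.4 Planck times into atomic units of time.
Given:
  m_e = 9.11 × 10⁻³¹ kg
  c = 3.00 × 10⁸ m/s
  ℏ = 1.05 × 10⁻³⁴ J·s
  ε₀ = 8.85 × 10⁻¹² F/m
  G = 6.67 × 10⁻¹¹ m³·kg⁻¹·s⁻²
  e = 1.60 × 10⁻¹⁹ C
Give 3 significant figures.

Planck time: t_P = √(ℏG/c⁵) = 5.37 × 10⁻⁴⁴ s
atomic unit of time: τ_au = (4πε₀)²ℏ³/(m_e e⁴) = 2.40 × 10⁻¹⁷ s
57.4 × 5.37 × 10⁻⁴⁴ / 2.40 × 10⁻¹⁷ = 1.28 × 10⁻²⁵

1.28 × 10⁻²⁵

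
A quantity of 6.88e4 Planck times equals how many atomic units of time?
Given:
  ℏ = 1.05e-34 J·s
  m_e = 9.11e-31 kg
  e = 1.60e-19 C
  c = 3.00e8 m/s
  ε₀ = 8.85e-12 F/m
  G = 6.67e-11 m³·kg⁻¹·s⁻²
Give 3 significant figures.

1.54e-22

Planck time: t_P = √(ℏG/c⁵) = 5.37e-44 s
atomic unit of time: τ_au = (4πε₀)²ℏ³/(m_e e⁴) = 2.40e-17 s
6.88e4 × 5.37e-44 / 2.40e-17 = 1.54e-22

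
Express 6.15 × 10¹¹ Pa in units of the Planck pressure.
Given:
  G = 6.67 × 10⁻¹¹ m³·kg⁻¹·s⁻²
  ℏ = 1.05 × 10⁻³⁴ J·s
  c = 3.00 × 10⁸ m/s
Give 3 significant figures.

1.31 × 10⁻¹⁰²

Planck pressure: p_P = c⁷/(ℏG²) = 4.68 × 10¹¹³ Pa.
6.15 × 10¹¹ / 4.68 × 10¹¹³ = 1.31 × 10⁻¹⁰²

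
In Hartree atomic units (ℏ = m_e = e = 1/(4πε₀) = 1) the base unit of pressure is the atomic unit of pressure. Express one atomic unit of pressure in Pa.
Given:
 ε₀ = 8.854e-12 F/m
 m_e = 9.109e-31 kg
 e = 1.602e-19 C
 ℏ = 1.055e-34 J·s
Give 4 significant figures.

2.929e13 Pa

P_au = E_h/a₀³ = m_e⁴e¹⁰/((4πε₀)⁵ℏ⁸)
E_h = 4.354e-18 J
a₀ = 5.297e-11 m
E_h/a₀³ = 2.929e13 Pa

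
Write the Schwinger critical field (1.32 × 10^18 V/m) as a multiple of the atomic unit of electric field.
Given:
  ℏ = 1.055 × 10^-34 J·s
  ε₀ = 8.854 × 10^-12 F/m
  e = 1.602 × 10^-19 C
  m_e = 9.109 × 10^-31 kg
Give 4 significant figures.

atomic unit of electric field: E_au = E_h/(e a₀) = m_e²e⁵/((4πε₀)³ℏ⁴) = 5.131 × 10^11 V/m.
1.32 × 10^18 / 5.131 × 10^11 = 2.573 × 10^6

2.573 × 10^6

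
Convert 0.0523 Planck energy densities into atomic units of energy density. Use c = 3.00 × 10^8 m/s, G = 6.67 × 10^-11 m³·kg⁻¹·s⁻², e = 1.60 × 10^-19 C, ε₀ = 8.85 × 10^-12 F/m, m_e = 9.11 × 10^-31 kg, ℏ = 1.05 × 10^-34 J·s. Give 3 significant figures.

Planck energy density: u_P = c⁷/(ℏG²) = 4.68 × 10^113 J/m³
atomic unit of energy density: u_au = E_h/a₀³ = m_e⁴e¹⁰/((4πε₀)⁵ℏ⁸) = 3.01 × 10^13 J/m³
0.0523 × 4.68 × 10^113 / 3.01 × 10^13 = 8.13 × 10^98

8.13 × 10^98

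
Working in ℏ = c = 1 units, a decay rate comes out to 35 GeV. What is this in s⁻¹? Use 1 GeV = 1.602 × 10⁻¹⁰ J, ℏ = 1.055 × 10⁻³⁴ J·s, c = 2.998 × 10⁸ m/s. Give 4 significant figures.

A rate is [E]/ℏ; divide by ℏ.
1 GeV → 1/ℏ × (1 GeV in J) = 1.518 × 10²⁴ s⁻¹.
Result: 35 × 1.518 × 10²⁴ = 5.315 × 10²⁵ s⁻¹.

5.315 × 10²⁵ s⁻¹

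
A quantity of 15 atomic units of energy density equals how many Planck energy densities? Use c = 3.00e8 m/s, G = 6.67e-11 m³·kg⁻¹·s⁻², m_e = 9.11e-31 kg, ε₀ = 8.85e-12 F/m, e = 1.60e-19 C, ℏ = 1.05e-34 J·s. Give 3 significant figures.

9.65e-100

atomic unit of energy density: u_au = E_h/a₀³ = m_e⁴e¹⁰/((4πε₀)⁵ℏ⁸) = 3.01e13 J/m³
Planck energy density: u_P = c⁷/(ℏG²) = 4.68e113 J/m³
15 × 3.01e13 / 4.68e113 = 9.65e-100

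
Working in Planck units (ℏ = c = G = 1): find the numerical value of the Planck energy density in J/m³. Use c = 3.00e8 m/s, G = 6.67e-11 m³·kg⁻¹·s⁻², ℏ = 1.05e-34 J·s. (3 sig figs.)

4.68e113 J/m³

From ℏ = c = G = 1 the energy density scale is u_P = c⁷/(ℏG²).
  = 2.19e59 / 4.67e-55
  = 4.68e113 J/m³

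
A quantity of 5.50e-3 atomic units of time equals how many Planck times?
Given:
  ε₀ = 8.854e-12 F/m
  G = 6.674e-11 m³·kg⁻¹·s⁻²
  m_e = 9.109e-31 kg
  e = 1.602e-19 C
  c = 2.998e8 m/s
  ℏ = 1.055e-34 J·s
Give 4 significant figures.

2.471e24

atomic unit of time: τ_au = (4πε₀)²ℏ³/(m_e e⁴) = 2.423e-17 s
Planck time: t_P = √(ℏG/c⁵) = 5.392e-44 s
5.50e-3 × 2.423e-17 / 5.392e-44 = 2.471e24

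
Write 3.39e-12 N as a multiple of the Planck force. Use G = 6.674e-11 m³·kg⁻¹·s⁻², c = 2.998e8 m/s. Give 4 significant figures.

Planck force: F_P = c⁴/G = 1.210e44 N.
3.39e-12 / 1.210e44 = 2.801e-56

2.801e-56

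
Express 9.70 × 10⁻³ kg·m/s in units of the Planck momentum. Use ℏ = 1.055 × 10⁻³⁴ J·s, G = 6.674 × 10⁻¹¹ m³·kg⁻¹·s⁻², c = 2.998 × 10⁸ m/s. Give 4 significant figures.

1.486 × 10⁻³

Planck momentum: p_P = √(ℏc³/G) = 6.527 kg·m/s.
9.70 × 10⁻³ / 6.527 = 1.486 × 10⁻³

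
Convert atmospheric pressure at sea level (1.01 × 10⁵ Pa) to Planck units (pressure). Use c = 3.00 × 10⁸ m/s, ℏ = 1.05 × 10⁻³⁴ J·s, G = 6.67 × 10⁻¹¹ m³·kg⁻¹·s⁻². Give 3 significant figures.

2.16 × 10⁻¹⁰⁹

Planck pressure: p_P = c⁷/(ℏG²) = 4.68 × 10¹¹³ Pa.
1.01 × 10⁵ / 4.68 × 10¹¹³ = 2.16 × 10⁻¹⁰⁹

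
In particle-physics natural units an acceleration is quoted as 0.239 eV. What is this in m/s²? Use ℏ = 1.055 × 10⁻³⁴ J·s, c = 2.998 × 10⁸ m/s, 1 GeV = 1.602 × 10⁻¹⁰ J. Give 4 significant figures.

Acceleration is [L]/[T]² = c·[E]/ℏ.
1 GeV → c/ℏ × (1 GeV in J) = 4.552 × 10³² m/s².
Convert the energy scale: 0.239 eV = 2.39 × 10⁻¹⁰ GeV.
Result: 2.39 × 10⁻¹⁰ × 4.552 × 10³² = 1.088 × 10²³ m/s².

1.088 × 10²³ m/s²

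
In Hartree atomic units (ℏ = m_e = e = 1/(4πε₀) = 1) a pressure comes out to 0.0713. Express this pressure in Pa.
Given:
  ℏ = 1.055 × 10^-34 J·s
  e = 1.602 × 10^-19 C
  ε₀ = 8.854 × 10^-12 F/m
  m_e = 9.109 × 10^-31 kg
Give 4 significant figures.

2.088 × 10^12 Pa

One atomic unit of pressure: P_au = E_h/a₀³ = m_e⁴e¹⁰/((4πε₀)⁵ℏ⁸) = 2.929 × 10^13 Pa.
0.0713 × 2.929 × 10^13 Pa = 2.088 × 10^12 Pa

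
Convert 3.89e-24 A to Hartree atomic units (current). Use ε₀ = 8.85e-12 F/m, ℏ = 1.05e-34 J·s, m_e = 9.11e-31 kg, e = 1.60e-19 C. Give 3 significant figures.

atomic unit of electric current: I_au = e E_h/ℏ = m_e e⁵/((4πε₀)²ℏ³) = 6.67e-3 A.
3.89e-24 / 6.67e-3 = 5.83e-22

5.83e-22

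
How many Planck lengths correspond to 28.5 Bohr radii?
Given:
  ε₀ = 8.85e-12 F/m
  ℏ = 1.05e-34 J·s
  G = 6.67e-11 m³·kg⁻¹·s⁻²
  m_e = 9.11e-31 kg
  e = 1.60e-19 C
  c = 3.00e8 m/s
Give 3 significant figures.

Bohr radius: a₀ = 4πε₀ℏ²/(m_e e²) = 5.26e-11 m
Planck length: ℓ_P = √(ℏG/c³) = 1.61e-35 m
28.5 × 5.26e-11 / 1.61e-35 = 9.30e25

9.30e25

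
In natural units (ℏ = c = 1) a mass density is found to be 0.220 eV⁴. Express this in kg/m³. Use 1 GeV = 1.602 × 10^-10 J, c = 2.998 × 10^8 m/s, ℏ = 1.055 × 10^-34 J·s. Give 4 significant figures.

Mass density is [E]/(c²[L]³) = [E]⁴/(ℏ³c⁵).
1 GeV⁴ → 1/(ℏ³c⁵) × (1 GeV in J)⁴ = 2.316 × 10^20 kg/m³.
Convert the energy scale: 0.220 eV⁴ = 2.20 × 10^-37 GeV⁴.
Result: 2.20 × 10^-37 × 2.316 × 10^20 = 5.095 × 10^-17 kg/m³.

5.095 × 10^-17 kg/m³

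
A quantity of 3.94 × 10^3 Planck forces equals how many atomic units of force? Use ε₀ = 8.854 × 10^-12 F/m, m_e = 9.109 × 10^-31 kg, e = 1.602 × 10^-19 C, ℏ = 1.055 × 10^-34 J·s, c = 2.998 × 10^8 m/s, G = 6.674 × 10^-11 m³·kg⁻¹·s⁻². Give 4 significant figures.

Planck force: F_P = c⁴/G = 1.210 × 10^44 N
atomic unit of force: F_au = E_h/a₀ = m_e²e⁶/((4πε₀)³ℏ⁴) = 8.220 × 10^-8 N
3.94 × 10^3 × 1.210 × 10^44 / 8.220 × 10^-8 = 5.802 × 10^54

5.802 × 10^54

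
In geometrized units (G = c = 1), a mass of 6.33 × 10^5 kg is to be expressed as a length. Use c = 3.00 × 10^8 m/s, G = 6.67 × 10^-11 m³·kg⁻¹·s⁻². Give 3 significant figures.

In G = c = 1 units mass has dimensions of length; the conversion factor is G/c².
6.33 × 10^5 kg × (G/c²) = 4.69 × 10^-22 m

4.69 × 10^-22 m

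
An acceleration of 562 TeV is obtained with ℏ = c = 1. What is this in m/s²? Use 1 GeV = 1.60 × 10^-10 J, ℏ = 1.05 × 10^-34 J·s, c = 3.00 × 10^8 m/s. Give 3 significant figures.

2.57 × 10^38 m/s²

Acceleration is [L]/[T]² = c·[E]/ℏ.
1 GeV → c/ℏ × (1 GeV in J) = 4.57 × 10^32 m/s².
Convert the energy scale: 562 TeV = 5.62 × 10^5 GeV.
Result: 5.62 × 10^5 × 4.57 × 10^32 = 2.57 × 10^38 m/s².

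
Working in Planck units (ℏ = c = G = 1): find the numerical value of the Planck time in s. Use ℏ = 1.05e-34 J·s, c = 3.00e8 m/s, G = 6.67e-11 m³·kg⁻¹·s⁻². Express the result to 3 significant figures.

5.37e-44 s

Dimensional analysis gives t_P = √(ℏG/c⁵).
  = √(2.88e-87)
  = 5.37e-44 s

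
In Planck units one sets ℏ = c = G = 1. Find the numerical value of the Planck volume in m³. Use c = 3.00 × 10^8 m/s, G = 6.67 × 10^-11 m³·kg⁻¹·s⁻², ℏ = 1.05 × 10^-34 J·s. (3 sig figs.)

4.18 × 10^-105 m³

V_P = (ℏG/c³)^(3/2)
  = √(1.75 × 10^-209)
  = 4.18 × 10^-105 m³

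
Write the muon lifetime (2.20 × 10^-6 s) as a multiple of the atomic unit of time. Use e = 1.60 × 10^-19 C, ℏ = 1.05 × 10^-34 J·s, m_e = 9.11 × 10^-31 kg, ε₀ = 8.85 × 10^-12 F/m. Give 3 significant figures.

atomic unit of time: τ_au = (4πε₀)²ℏ³/(m_e e⁴) = 2.40 × 10^-17 s.
2.20 × 10^-6 / 2.40 × 10^-17 = 9.17 × 10^10

9.17 × 10^10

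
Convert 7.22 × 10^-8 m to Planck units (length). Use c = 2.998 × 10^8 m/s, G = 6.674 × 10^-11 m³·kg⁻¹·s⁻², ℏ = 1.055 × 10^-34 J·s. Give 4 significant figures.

Planck length: ℓ_P = √(ℏG/c³) = 1.616 × 10^-35 m.
7.22 × 10^-8 / 1.616 × 10^-35 = 4.466 × 10^27

4.466 × 10^27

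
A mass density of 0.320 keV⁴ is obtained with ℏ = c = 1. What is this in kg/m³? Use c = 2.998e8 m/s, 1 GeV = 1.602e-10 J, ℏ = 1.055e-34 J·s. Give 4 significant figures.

7.411e-5 kg/m³

Mass density is [E]/(c²[L]³) = [E]⁴/(ℏ³c⁵).
1 GeV⁴ → 1/(ℏ³c⁵) × (1 GeV in J)⁴ = 2.316e20 kg/m³.
Convert the energy scale: 0.320 keV⁴ = 3.20e-25 GeV⁴.
Result: 3.20e-25 × 2.316e20 = 7.411e-5 kg/m³.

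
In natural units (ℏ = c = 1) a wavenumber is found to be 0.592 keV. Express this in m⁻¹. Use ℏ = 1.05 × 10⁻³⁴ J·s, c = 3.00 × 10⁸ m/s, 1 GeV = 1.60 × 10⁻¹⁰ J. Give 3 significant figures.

3.01 × 10⁹ m⁻¹

Inverse length is [E]/(ℏc).
1 GeV → 1/(ℏc) × (1 GeV in J) = 5.08 × 10¹⁵ m⁻¹.
Convert the energy scale: 0.592 keV = 5.92 × 10⁻⁷ GeV.
Result: 5.92 × 10⁻⁷ × 5.08 × 10¹⁵ = 3.01 × 10⁹ m⁻¹.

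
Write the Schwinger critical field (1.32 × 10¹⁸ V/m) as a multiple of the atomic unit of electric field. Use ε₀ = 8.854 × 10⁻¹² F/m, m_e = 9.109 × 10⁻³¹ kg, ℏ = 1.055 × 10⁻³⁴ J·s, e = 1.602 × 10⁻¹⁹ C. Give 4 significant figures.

2.573 × 10⁶

atomic unit of electric field: E_au = E_h/(e a₀) = m_e²e⁵/((4πε₀)³ℏ⁴) = 5.131 × 10¹¹ V/m.
1.32 × 10¹⁸ / 5.131 × 10¹¹ = 2.573 × 10⁶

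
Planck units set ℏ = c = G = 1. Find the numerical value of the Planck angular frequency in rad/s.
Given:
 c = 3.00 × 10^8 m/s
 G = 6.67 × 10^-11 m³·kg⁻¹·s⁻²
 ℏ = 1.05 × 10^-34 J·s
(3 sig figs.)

1.86 × 10^43 rad/s

From ℏ = c = G = 1 the angular frequency scale is ω_P = √(c⁵/(ℏG)).
  = √(3.47 × 10^86)
  = 1.86 × 10^43 rad/s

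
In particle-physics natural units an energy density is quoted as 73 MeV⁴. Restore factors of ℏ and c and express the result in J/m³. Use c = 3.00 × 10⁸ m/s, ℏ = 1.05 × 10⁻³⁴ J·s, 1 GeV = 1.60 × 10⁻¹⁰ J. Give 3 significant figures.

[E]/[L]³ = [E]⁴/(ℏc)³; restore (ℏc)⁻³.
1 GeV⁴ → 1/(ℏc)³ × (1 GeV in J)⁴ = 2.10 × 10³⁷ J/m³.
Convert the energy scale: 73 MeV⁴ = 7.30 × 10⁻¹¹ GeV⁴.
Result: 7.30 × 10⁻¹¹ × 2.10 × 10³⁷ = 1.53 × 10²⁷ J/m³.

1.53 × 10²⁷ J/m³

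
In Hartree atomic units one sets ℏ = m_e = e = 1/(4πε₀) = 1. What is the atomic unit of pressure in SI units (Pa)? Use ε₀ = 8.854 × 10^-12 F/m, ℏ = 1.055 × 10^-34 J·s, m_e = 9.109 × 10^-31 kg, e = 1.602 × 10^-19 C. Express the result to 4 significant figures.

P_au = E_h/a₀³ = m_e⁴e¹⁰/((4πε₀)⁵ℏ⁸)
E_h = 4.354 × 10^-18 J
a₀ = 5.297 × 10^-11 m
E_h/a₀³ = 2.929 × 10^13 Pa

2.929 × 10^13 Pa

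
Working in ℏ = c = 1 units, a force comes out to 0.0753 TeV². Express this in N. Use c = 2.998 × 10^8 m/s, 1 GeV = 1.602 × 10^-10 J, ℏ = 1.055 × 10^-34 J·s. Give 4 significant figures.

6.110 × 10^10 N

Force is [E]/[L] = [E]²/(ℏc); restore (ℏc)⁻¹.
1 GeV² → 1/(ℏc) × (1 GeV in J)² = 8.114 × 10^5 N.
Convert the energy scale: 0.0753 TeV² = 7.53 × 10^4 GeV².
Result: 7.53 × 10^4 × 8.114 × 10^5 = 6.110 × 10^10 N.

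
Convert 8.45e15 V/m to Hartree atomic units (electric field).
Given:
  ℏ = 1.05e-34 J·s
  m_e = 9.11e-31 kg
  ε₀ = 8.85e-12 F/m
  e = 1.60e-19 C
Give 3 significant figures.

atomic unit of electric field: E_au = E_h/(e a₀) = m_e²e⁵/((4πε₀)³ℏ⁴) = 5.20e11 V/m.
8.45e15 / 5.20e11 = 1.62e4

1.62e4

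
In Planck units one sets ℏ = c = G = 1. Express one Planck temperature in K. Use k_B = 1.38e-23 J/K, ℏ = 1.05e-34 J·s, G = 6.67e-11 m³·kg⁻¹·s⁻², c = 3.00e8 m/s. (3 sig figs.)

T_P = √(ℏc⁵/G) / k_B
  = √(3.83e18) × 7.25e22
  = 1.42e32 K

1.42e32 K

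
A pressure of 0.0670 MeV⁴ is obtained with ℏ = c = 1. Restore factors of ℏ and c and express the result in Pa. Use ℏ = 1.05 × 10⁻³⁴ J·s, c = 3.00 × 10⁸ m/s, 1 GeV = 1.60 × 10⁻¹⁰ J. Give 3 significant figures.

Pressure is [E]/[L]³ = [E]⁴/(ℏc)³.
1 GeV⁴ → 1/(ℏc)³ × (1 GeV in J)⁴ = 2.10 × 10³⁷ Pa.
Convert the energy scale: 0.0670 MeV⁴ = 6.70 × 10⁻¹⁴ GeV⁴.
Result: 6.70 × 10⁻¹⁴ × 2.10 × 10³⁷ = 1.40 × 10²⁴ Pa.

1.40 × 10²⁴ Pa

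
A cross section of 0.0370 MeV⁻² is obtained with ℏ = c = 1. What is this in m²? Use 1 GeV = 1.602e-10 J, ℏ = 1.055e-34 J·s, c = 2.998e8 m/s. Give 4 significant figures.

1.442e-27 m²

Area is [L]² = [E]⁻²·(ℏc)²; restore (ℏc)².
1 GeV⁻² → (ℏc)² × (1 GeV in J)⁻² = 3.898e-32 m².
Convert the energy scale: 0.0370 MeV⁻² = 3.70e4 GeV⁻².
Result: 3.70e4 × 3.898e-32 = 1.442e-27 m².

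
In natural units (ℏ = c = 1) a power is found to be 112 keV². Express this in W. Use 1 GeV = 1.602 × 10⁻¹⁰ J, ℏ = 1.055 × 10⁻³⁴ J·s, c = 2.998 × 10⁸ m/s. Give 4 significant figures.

2.725 × 10⁴ W

Power is [E]/[T] = [E]²/ℏ.
1 GeV² → 1/ℏ × (1 GeV in J)² = 2.433 × 10¹⁴ W.
Convert the energy scale: 112 keV² = 1.12 × 10⁻¹⁰ GeV².
Result: 1.12 × 10⁻¹⁰ × 2.433 × 10¹⁴ = 2.725 × 10⁴ W.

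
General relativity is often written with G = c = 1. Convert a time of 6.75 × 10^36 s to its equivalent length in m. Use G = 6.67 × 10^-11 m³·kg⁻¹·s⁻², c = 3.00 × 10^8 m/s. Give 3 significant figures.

2.02 × 10^45 m

Time → length via c.
6.75 × 10^36 s × (c) = 2.02 × 10^45 m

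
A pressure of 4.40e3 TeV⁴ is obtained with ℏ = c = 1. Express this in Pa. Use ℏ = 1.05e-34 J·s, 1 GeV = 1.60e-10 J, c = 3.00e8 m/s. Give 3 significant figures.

9.23e52 Pa

Pressure is [E]/[L]³ = [E]⁴/(ℏc)³.
1 GeV⁴ → 1/(ℏc)³ × (1 GeV in J)⁴ = 2.10e37 Pa.
Convert the energy scale: 4.40e3 TeV⁴ = 4.40e15 GeV⁴.
Result: 4.40e15 × 2.10e37 = 9.23e52 Pa.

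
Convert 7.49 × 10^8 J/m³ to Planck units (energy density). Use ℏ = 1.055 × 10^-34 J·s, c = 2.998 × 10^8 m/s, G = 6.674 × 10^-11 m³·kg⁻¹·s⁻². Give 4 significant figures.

Planck energy density: u_P = c⁷/(ℏG²) = 4.632 × 10^113 J/m³.
7.49 × 10^8 / 4.632 × 10^113 = 1.617 × 10^-105

1.617 × 10^-105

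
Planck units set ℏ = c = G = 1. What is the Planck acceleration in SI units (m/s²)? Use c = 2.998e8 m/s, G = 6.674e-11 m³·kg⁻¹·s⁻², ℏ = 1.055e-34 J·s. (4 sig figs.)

5.560e51 m/s²

The unique combination of the constants set to 1 with dimensions of acceleration is a_P = √(c⁷/(ℏG)).
  = √(3.092e103)
  = 5.560e51 m/s²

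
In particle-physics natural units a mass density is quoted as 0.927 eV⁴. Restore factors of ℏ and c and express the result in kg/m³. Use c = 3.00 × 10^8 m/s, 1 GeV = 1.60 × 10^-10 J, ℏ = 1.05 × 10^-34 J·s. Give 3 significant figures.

2.16 × 10^-16 kg/m³

Mass density is [E]/(c²[L]³) = [E]⁴/(ℏ³c⁵).
1 GeV⁴ → 1/(ℏ³c⁵) × (1 GeV in J)⁴ = 2.33 × 10^20 kg/m³.
Convert the energy scale: 0.927 eV⁴ = 9.27 × 10^-37 GeV⁴.
Result: 9.27 × 10^-37 × 2.33 × 10^20 = 2.16 × 10^-16 kg/m³.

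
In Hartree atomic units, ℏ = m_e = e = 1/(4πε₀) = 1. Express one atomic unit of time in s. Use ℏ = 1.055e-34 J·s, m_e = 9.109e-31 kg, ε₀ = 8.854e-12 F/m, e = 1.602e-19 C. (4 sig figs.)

Dimensional analysis gives τ_au = (4πε₀)²ℏ³/(m_e e⁴).
E_h = 4.354e-18 J
ℏ/E_h = 2.423e-17 s

2.423e-17 s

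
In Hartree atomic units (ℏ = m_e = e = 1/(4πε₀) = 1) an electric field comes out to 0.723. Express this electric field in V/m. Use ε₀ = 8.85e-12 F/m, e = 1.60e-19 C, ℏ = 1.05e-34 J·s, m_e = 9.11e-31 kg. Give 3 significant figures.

One atomic unit of electric field: E_au = E_h/(e a₀) = m_e²e⁵/((4πε₀)³ℏ⁴) = 5.20e11 V/m.
0.723 × 5.20e11 V/m = 3.76e11 V/m

3.76e11 V/m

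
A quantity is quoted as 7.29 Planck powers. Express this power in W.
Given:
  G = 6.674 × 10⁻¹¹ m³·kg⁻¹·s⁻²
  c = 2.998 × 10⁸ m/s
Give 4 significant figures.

One Planck power: P_P = c⁵/G = 3.629 × 10⁵² W.
7.29 × 3.629 × 10⁵² W = 2.645 × 10⁵³ W

2.645 × 10⁵³ W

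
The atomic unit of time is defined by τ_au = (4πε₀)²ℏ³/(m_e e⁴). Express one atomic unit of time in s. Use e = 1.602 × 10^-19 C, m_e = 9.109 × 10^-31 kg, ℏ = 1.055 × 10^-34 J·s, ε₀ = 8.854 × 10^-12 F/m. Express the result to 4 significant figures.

2.423 × 10^-17 s

τ_au = (4πε₀)²ℏ³/(m_e e⁴)
E_h = 4.354 × 10^-18 J
ℏ/E_h = 2.423 × 10^-17 s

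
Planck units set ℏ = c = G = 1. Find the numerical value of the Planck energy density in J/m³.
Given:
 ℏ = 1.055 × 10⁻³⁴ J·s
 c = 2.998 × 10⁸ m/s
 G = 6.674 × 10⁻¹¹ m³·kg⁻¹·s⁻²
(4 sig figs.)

4.632 × 10¹¹³ J/m³

The unique combination of the constants set to 1 with dimensions of energy density is u_P = c⁷/(ℏG²).
  = 2.177 × 10⁵⁹ / 4.699 × 10⁻⁵⁵
  = 4.632 × 10¹¹³ J/m³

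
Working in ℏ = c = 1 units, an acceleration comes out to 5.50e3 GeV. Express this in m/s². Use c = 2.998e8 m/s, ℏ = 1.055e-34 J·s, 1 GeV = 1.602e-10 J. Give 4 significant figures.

2.504e36 m/s²

Acceleration is [L]/[T]² = c·[E]/ℏ.
1 GeV → c/ℏ × (1 GeV in J) = 4.552e32 m/s².
Result: 5.50e3 × 4.552e32 = 2.504e36 m/s².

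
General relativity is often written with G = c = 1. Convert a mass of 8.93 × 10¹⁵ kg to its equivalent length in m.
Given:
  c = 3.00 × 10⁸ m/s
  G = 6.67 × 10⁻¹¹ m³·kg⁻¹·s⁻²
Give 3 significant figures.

In G = c = 1 units mass has dimensions of length; the conversion factor is G/c².
8.93 × 10¹⁵ kg × (G/c²) = 6.62 × 10⁻¹² m

6.62 × 10⁻¹² m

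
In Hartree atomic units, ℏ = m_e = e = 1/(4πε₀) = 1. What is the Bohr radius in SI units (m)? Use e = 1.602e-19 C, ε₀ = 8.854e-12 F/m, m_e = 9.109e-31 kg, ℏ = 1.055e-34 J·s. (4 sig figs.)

From ℏ = m_e = e = 1/(4πε₀) = 1 the length scale is a₀ = 4πε₀ℏ²/(m_e e²).
  = 1.238e-78 / 2.338e-68
  = 5.297e-11 m

5.297e-11 m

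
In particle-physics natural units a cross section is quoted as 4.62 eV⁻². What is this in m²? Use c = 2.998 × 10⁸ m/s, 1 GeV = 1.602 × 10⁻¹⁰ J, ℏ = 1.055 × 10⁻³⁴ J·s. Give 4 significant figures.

Area is [L]² = [E]⁻²·(ℏc)²; restore (ℏc)².
1 GeV⁻² → (ℏc)² × (1 GeV in J)⁻² = 3.898 × 10⁻³² m².
Convert the energy scale: 4.62 eV⁻² = 4.62 × 10¹⁸ GeV⁻².
Result: 4.62 × 10¹⁸ × 3.898 × 10⁻³² = 1.801 × 10⁻¹³ m².

1.801 × 10⁻¹³ m²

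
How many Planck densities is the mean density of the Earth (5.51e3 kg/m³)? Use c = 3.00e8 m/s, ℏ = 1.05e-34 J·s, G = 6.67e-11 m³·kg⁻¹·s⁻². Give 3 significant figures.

Planck density: ρ_P = c⁵/(ℏG²) = 5.20e96 kg/m³.
5.51e3 / 5.20e96 = 1.06e-93

1.06e-93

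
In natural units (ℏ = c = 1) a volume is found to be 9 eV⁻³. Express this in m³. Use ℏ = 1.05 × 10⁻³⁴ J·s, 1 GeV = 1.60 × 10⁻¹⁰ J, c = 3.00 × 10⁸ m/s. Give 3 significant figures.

Volume is [L]³ = [E]⁻³·(ℏc)³.
1 GeV⁻³ → (ℏc)³ × (1 GeV in J)⁻³ = 7.63 × 10⁻⁴⁸ m³.
Convert the energy scale: 9 eV⁻³ = 9.00 × 10²⁷ GeV⁻³.
Result: 9.00 × 10²⁷ × 7.63 × 10⁻⁴⁸ = 6.87 × 10⁻²⁰ m³.

6.87 × 10⁻²⁰ m³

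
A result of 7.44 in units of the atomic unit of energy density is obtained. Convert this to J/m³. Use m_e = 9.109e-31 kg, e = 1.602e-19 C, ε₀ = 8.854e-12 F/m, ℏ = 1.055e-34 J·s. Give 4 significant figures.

One atomic unit of energy density: u_au = E_h/a₀³ = m_e⁴e¹⁰/((4πε₀)⁵ℏ⁸) = 2.929e13 J/m³.
7.44 × 2.929e13 J/m³ = 2.179e14 J/m³

2.179e14 J/m³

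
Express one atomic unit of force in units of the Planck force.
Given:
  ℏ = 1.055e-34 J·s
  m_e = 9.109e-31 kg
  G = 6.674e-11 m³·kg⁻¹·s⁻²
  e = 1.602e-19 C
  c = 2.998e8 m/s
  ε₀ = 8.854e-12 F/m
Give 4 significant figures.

6.791e-52

atomic unit of force: F_au = E_h/a₀ = m_e²e⁶/((4πε₀)³ℏ⁴) = 8.220e-8 N
Planck force: F_P = c⁴/G = 1.210e44 N
ratio = 8.220e-8 / 1.210e44 = 6.791e-52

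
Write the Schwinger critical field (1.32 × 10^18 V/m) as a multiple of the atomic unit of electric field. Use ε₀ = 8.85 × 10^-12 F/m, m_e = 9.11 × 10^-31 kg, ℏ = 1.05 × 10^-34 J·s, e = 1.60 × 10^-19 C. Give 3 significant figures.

atomic unit of electric field: E_au = E_h/(e a₀) = m_e²e⁵/((4πε₀)³ℏ⁴) = 5.20 × 10^11 V/m.
1.32 × 10^18 / 5.20 × 10^11 = 2.54 × 10^6

2.54 × 10^6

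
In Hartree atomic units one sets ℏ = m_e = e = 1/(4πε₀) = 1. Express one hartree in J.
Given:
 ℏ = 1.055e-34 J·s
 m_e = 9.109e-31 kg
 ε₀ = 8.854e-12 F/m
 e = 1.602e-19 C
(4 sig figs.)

4.354e-18 J

E_h = m_e e⁴/(4πε₀ℏ)²
  = 6.000e-106 / 1.378e-88
  = 4.354e-18 J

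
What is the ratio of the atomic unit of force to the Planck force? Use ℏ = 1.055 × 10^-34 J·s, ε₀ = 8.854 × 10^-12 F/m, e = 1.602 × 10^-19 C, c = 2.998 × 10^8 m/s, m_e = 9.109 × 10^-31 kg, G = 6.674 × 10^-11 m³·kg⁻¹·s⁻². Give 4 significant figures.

6.791 × 10^-52

atomic unit of force: F_au = E_h/a₀ = m_e²e⁶/((4πε₀)³ℏ⁴) = 8.220 × 10^-8 N
Planck force: F_P = c⁴/G = 1.210 × 10^44 N
ratio = 8.220 × 10^-8 / 1.210 × 10^44 = 6.791 × 10^-52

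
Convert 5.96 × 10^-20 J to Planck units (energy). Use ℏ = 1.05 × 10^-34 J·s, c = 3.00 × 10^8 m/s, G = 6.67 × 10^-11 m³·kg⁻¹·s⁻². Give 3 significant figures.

3.05 × 10^-29

Planck energy: E_P = √(ℏc⁵/G) = 1.96 × 10^9 J.
5.96 × 10^-20 / 1.96 × 10^9 = 3.05 × 10^-29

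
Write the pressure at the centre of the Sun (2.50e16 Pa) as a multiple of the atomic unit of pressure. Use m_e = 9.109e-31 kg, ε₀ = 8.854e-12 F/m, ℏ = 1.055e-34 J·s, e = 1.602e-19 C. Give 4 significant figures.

atomic unit of pressure: P_au = E_h/a₀³ = m_e⁴e¹⁰/((4πε₀)⁵ℏ⁸) = 2.929e13 Pa.
2.50e16 / 2.929e13 = 853.5

853.5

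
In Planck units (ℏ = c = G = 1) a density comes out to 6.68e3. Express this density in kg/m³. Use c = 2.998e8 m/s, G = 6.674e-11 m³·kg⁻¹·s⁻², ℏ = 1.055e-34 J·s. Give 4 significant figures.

3.443e100 kg/m³

One Planck density: ρ_P = c⁵/(ℏG²) = 5.154e96 kg/m³.
6.68e3 × 5.154e96 kg/m³ = 3.443e100 kg/m³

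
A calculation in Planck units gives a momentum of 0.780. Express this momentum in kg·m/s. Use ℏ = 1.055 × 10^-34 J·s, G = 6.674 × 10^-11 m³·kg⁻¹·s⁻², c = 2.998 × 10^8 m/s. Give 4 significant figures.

One Planck momentum: p_P = √(ℏc³/G) = 6.527 kg·m/s.
0.780 × 6.527 kg·m/s = 5.091 kg·m/s

5.091 kg·m/s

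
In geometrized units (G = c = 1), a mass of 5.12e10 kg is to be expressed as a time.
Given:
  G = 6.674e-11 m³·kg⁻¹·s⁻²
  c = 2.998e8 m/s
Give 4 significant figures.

Mass → time via G/c³.
5.12e10 kg × (G/c³) = 1.268e-25 s

1.268e-25 s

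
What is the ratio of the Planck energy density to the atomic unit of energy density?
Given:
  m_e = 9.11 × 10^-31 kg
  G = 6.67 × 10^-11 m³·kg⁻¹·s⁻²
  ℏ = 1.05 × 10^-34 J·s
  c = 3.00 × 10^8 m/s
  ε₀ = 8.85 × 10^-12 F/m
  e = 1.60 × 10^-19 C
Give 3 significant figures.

Planck energy density: u_P = c⁷/(ℏG²) = 4.68 × 10^113 J/m³
atomic unit of energy density: u_au = E_h/a₀³ = m_e⁴e¹⁰/((4πε₀)⁵ℏ⁸) = 3.01 × 10^13 J/m³
ratio = 4.68 × 10^113 / 3.01 × 10^13 = 1.55 × 10^100

1.55 × 10^100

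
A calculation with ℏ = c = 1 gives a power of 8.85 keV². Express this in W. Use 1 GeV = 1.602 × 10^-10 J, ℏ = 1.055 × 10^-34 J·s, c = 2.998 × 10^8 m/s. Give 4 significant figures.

Power is [E]/[T] = [E]²/ℏ.
1 GeV² → 1/ℏ × (1 GeV in J)² = 2.433 × 10^14 W.
Convert the energy scale: 8.85 keV² = 8.85 × 10^-12 GeV².
Result: 8.85 × 10^-12 × 2.433 × 10^14 = 2.153 × 10^3 W.

2.153 × 10^3 W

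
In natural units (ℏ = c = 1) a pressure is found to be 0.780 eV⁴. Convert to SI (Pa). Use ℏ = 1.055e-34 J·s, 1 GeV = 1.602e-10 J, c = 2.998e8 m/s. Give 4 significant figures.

16.24 Pa

Pressure is [E]/[L]³ = [E]⁴/(ℏc)³.
1 GeV⁴ → 1/(ℏc)³ × (1 GeV in J)⁴ = 2.082e37 Pa.
Convert the energy scale: 0.780 eV⁴ = 7.80e-37 GeV⁴.
Result: 7.80e-37 × 2.082e37 = 16.24 Pa.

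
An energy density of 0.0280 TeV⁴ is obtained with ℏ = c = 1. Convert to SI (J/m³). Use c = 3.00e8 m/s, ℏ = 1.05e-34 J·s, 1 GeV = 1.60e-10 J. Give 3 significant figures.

5.87e47 J/m³

[E]/[L]³ = [E]⁴/(ℏc)³; restore (ℏc)⁻³.
1 GeV⁴ → 1/(ℏc)³ × (1 GeV in J)⁴ = 2.10e37 J/m³.
Convert the energy scale: 0.0280 TeV⁴ = 2.80e10 GeV⁴.
Result: 2.80e10 × 2.10e37 = 5.87e47 J/m³.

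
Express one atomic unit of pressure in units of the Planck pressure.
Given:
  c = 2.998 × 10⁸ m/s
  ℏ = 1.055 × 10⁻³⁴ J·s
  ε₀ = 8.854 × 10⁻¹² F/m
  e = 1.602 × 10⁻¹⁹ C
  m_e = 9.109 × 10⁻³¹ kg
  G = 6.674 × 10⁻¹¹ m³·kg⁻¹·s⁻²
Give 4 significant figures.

6.323 × 10⁻¹⁰¹

atomic unit of pressure: P_au = E_h/a₀³ = m_e⁴e¹⁰/((4πε₀)⁵ℏ⁸) = 2.929 × 10¹³ Pa
Planck pressure: p_P = c⁷/(ℏG²) = 4.632 × 10¹¹³ Pa
ratio = 2.929 × 10¹³ / 4.632 × 10¹¹³ = 6.323 × 10⁻¹⁰¹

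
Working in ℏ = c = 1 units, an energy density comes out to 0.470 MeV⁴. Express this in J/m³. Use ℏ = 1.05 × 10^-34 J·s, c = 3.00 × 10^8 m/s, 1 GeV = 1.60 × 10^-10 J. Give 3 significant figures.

9.85 × 10^24 J/m³

[E]/[L]³ = [E]⁴/(ℏc)³; restore (ℏc)⁻³.
1 GeV⁴ → 1/(ℏc)³ × (1 GeV in J)⁴ = 2.10 × 10^37 J/m³.
Convert the energy scale: 0.470 MeV⁴ = 4.70 × 10^-13 GeV⁴.
Result: 4.70 × 10^-13 × 2.10 × 10^37 = 9.85 × 10^24 J/m³.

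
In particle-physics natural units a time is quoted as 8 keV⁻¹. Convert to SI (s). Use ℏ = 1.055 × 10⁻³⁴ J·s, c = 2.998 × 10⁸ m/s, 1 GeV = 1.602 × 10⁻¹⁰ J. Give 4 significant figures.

A time is [E]⁻¹ in ℏ=c=1; restore one factor of ℏ.
1 GeV⁻¹ → ℏ × (1 GeV in J)⁻¹ = 6.586 × 10⁻²⁵ s.
Convert the energy scale: 8 keV⁻¹ = 8.00 × 10⁶ GeV⁻¹.
Result: 8.00 × 10⁶ × 6.586 × 10⁻²⁵ = 5.268 × 10⁻¹⁸ s.

5.268 × 10⁻¹⁸ s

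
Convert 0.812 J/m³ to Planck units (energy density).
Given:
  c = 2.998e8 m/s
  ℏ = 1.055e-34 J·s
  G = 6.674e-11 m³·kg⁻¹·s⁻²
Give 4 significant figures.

Planck energy density: u_P = c⁷/(ℏG²) = 4.632e113 J/m³.
0.812 / 4.632e113 = 1.753e-114

1.753e-114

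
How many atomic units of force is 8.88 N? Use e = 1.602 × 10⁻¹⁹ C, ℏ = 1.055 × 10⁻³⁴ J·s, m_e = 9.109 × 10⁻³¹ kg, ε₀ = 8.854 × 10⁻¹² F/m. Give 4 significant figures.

1.080 × 10⁸

atomic unit of force: F_au = E_h/a₀ = m_e²e⁶/((4πε₀)³ℏ⁴) = 8.220 × 10⁻⁸ N.
8.88 / 8.220 × 10⁻⁸ = 1.080 × 10⁸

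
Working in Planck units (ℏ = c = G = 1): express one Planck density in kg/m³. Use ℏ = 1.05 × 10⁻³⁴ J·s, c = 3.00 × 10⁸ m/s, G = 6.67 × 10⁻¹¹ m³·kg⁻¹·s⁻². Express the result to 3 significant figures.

From ℏ = c = G = 1 the density scale is ρ_P = c⁵/(ℏG²).
  = 2.43 × 10⁴² / 4.67 × 10⁻⁵⁵
  = 5.20 × 10⁹⁶ kg/m³

5.20 × 10⁹⁶ kg/m³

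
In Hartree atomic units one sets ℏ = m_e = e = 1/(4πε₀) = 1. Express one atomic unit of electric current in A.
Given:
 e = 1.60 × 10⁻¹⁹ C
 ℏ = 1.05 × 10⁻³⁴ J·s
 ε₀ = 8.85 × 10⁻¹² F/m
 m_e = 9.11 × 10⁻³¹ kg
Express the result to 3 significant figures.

I_au = e E_h/ℏ = m_e e⁵/((4πε₀)²ℏ³)
E_h = 4.38 × 10⁻¹⁸ J
e·E_h/ℏ = 6.67 × 10⁻³ A

6.67 × 10⁻³ A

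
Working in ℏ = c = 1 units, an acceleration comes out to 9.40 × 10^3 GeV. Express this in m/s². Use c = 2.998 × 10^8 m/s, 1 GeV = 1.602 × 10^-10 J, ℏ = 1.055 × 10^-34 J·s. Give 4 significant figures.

4.279 × 10^36 m/s²

Acceleration is [L]/[T]² = c·[E]/ℏ.
1 GeV → c/ℏ × (1 GeV in J) = 4.552 × 10^32 m/s².
Result: 9.40 × 10^3 × 4.552 × 10^32 = 4.279 × 10^36 m/s².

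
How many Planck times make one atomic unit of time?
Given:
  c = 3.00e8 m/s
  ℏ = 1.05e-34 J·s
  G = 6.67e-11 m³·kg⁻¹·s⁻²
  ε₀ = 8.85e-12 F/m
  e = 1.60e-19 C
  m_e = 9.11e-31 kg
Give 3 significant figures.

4.47e26

atomic unit of time: τ_au = (4πε₀)²ℏ³/(m_e e⁴) = 2.40e-17 s
Planck time: t_P = √(ℏG/c⁵) = 5.37e-44 s
ratio = 2.40e-17 / 5.37e-44 = 4.47e26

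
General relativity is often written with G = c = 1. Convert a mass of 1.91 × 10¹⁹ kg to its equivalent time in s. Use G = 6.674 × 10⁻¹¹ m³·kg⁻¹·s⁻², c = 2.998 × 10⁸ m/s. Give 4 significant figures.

4.731 × 10⁻¹⁷ s

Mass → time via G/c³.
1.91 × 10¹⁹ kg × (G/c³) = 4.731 × 10⁻¹⁷ s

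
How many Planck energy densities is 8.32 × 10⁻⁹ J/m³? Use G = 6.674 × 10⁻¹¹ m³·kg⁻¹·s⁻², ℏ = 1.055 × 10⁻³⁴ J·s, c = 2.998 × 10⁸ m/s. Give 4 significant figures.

Planck energy density: u_P = c⁷/(ℏG²) = 4.632 × 10¹¹³ J/m³.
8.32 × 10⁻⁹ / 4.632 × 10¹¹³ = 1.796 × 10⁻¹²²

1.796 × 10⁻¹²²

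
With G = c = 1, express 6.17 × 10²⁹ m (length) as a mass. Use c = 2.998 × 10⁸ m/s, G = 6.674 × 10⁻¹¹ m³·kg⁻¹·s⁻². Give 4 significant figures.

Length → mass via c²/G.
6.17 × 10²⁹ m × (c²/G) = 8.309 × 10⁵⁶ kg

8.309 × 10⁵⁶ kg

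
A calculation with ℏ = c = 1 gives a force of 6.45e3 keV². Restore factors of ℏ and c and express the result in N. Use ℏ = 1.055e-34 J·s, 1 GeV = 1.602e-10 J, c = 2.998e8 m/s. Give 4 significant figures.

Force is [E]/[L] = [E]²/(ℏc); restore (ℏc)⁻¹.
1 GeV² → 1/(ℏc) × (1 GeV in J)² = 8.114e5 N.
Convert the energy scale: 6.45e3 keV² = 6.45e-9 GeV².
Result: 6.45e-9 × 8.114e5 = 5.234e-3 N.

5.234e-3 N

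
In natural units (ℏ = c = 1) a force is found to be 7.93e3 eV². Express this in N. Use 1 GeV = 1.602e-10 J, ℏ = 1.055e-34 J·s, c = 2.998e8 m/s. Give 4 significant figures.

Force is [E]/[L] = [E]²/(ℏc); restore (ℏc)⁻¹.
1 GeV² → 1/(ℏc) × (1 GeV in J)² = 8.114e5 N.
Convert the energy scale: 7.93e3 eV² = 7.93e-15 GeV².
Result: 7.93e-15 × 8.114e5 = 6.434e-9 N.

6.434e-9 N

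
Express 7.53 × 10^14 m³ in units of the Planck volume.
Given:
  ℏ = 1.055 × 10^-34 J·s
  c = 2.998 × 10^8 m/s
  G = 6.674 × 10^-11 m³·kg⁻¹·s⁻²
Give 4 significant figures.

Planck volume: V_P = (ℏG/c³)^(3/2) = 4.224 × 10^-105 m³.
7.53 × 10^14 / 4.224 × 10^-105 = 1.783 × 10^119

1.783 × 10^119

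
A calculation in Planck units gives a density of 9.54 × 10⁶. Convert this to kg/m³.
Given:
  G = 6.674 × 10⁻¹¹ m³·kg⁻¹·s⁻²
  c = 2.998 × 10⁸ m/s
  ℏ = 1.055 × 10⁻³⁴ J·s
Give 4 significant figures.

4.917 × 10¹⁰³ kg/m³

One Planck density: ρ_P = c⁵/(ℏG²) = 5.154 × 10⁹⁶ kg/m³.
9.54 × 10⁶ × 5.154 × 10⁹⁶ kg/m³ = 4.917 × 10¹⁰³ kg/m³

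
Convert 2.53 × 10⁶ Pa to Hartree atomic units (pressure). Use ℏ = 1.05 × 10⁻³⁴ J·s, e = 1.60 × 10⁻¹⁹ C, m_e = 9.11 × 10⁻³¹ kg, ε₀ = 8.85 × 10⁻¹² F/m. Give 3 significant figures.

8.40 × 10⁻⁸

atomic unit of pressure: P_au = E_h/a₀³ = m_e⁴e¹⁰/((4πε₀)⁵ℏ⁸) = 3.01 × 10¹³ Pa.
2.53 × 10⁶ / 3.01 × 10¹³ = 8.40 × 10⁻⁸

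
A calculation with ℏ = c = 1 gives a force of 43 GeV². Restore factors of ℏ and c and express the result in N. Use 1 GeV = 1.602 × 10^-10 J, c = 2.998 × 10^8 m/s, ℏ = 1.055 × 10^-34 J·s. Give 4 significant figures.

Force is [E]/[L] = [E]²/(ℏc); restore (ℏc)⁻¹.
1 GeV² → 1/(ℏc) × (1 GeV in J)² = 8.114 × 10^5 N.
Result: 43 × 8.114 × 10^5 = 3.489 × 10^7 N.

3.489 × 10^7 N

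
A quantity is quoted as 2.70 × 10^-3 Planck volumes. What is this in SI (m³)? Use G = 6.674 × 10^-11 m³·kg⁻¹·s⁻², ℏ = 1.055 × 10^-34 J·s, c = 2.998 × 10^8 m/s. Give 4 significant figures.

1.140 × 10^-107 m³

One Planck volume: V_P = (ℏG/c³)^(3/2) = 4.224 × 10^-105 m³.
2.70 × 10^-3 × 4.224 × 10^-105 m³ = 1.140 × 10^-107 m³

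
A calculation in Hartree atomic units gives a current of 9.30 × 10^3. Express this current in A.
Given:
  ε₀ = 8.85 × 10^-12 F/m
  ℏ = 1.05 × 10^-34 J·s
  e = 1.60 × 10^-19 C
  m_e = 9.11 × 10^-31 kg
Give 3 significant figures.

62 A

One atomic unit of electric current: I_au = e E_h/ℏ = m_e e⁵/((4πε₀)²ℏ³) = 6.67 × 10^-3 A.
9.30 × 10^3 × 6.67 × 10^-3 A = 62 A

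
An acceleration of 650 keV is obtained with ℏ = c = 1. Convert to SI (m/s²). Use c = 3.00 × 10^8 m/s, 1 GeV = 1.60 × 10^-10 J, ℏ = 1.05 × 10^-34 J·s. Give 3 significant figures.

2.97 × 10^29 m/s²

Acceleration is [L]/[T]² = c·[E]/ℏ.
1 GeV → c/ℏ × (1 GeV in J) = 4.57 × 10^32 m/s².
Convert the energy scale: 650 keV = 6.50 × 10^-4 GeV.
Result: 6.50 × 10^-4 × 4.57 × 10^32 = 2.97 × 10^29 m/s².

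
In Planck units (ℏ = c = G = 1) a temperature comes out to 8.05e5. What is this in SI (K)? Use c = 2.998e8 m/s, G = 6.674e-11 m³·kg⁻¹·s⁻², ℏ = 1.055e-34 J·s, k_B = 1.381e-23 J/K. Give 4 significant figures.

1.141e38 K

One Planck temperature: T_P = √(ℏc⁵/G) / k_B = 1.417e32 K.
8.05e5 × 1.417e32 K = 1.141e38 K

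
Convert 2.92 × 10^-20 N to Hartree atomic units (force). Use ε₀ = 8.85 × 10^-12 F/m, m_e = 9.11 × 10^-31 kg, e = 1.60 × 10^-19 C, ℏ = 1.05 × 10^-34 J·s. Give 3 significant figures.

atomic unit of force: F_au = E_h/a₀ = m_e²e⁶/((4πε₀)³ℏ⁴) = 8.33 × 10^-8 N.
2.92 × 10^-20 / 8.33 × 10^-8 = 3.51 × 10^-13

3.51 × 10^-13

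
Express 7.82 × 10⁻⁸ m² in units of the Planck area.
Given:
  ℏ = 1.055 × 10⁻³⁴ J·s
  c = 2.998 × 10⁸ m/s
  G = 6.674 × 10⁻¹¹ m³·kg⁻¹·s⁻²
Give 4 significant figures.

2.993 × 10⁶²

Planck area: A_P = ℏG/c³ = 2.613 × 10⁻⁷⁰ m².
7.82 × 10⁻⁸ / 2.613 × 10⁻⁷⁰ = 2.993 × 10⁶²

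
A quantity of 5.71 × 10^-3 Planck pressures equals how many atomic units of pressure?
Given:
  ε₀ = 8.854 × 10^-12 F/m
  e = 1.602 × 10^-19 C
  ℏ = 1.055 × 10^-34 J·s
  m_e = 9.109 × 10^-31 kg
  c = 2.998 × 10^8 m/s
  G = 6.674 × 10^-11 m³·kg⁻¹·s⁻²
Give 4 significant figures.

Planck pressure: p_P = c⁷/(ℏG²) = 4.632 × 10^113 Pa
atomic unit of pressure: P_au = E_h/a₀³ = m_e⁴e¹⁰/((4πε₀)⁵ℏ⁸) = 2.929 × 10^13 Pa
5.71 × 10^-3 × 4.632 × 10^113 / 2.929 × 10^13 = 9.030 × 10^97

9.030 × 10^97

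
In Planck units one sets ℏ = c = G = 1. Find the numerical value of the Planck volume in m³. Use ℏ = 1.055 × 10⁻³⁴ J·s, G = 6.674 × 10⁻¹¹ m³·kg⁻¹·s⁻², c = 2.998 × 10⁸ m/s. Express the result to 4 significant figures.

4.224 × 10⁻¹⁰⁵ m³

V_P = (ℏG/c³)^(3/2)
  = √(1.784 × 10⁻²⁰⁹)
  = 4.224 × 10⁻¹⁰⁵ m³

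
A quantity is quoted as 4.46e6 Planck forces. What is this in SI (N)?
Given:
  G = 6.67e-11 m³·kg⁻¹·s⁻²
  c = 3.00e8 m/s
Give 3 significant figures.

5.42e50 N

One Planck force: F_P = c⁴/G = 1.21e44 N.
4.46e6 × 1.21e44 N = 5.42e50 N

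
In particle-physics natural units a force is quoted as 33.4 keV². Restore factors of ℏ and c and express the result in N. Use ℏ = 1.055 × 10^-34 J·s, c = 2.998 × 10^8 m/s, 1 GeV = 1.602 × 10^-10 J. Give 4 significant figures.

2.710 × 10^-5 N

Force is [E]/[L] = [E]²/(ℏc); restore (ℏc)⁻¹.
1 GeV² → 1/(ℏc) × (1 GeV in J)² = 8.114 × 10^5 N.
Convert the energy scale: 33.4 keV² = 3.34 × 10^-11 GeV².
Result: 3.34 × 10^-11 × 8.114 × 10^5 = 2.710 × 10^-5 N.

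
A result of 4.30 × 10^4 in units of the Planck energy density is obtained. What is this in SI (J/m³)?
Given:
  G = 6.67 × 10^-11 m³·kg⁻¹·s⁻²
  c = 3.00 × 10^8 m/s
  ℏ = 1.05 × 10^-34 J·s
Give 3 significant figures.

One Planck energy density: u_P = c⁷/(ℏG²) = 4.68 × 10^113 J/m³.
4.30 × 10^4 × 4.68 × 10^113 J/m³ = 2.01 × 10^118 J/m³

2.01 × 10^118 J/m³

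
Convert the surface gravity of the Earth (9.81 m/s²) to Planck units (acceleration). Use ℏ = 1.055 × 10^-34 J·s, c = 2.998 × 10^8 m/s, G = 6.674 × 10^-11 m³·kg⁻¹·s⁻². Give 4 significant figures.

1.764 × 10^-51

Planck acceleration: a_P = √(c⁷/(ℏG)) = 5.560 × 10^51 m/s².
9.81 / 5.560 × 10^51 = 1.764 × 10^-51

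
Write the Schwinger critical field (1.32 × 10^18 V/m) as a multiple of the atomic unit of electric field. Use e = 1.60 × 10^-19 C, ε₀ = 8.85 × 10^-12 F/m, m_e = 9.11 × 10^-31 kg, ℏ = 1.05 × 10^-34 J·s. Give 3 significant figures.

atomic unit of electric field: E_au = E_h/(e a₀) = m_e²e⁵/((4πε₀)³ℏ⁴) = 5.20 × 10^11 V/m.
1.32 × 10^18 / 5.20 × 10^11 = 2.54 × 10^6

2.54 × 10^6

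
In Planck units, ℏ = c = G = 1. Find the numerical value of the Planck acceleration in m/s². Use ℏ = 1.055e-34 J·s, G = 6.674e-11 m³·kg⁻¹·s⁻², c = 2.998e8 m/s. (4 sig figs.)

5.560e51 m/s²

The unique combination of the constants set to 1 with dimensions of acceleration is a_P = √(c⁷/(ℏG)).
  = √(3.092e103)
  = 5.560e51 m/s²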